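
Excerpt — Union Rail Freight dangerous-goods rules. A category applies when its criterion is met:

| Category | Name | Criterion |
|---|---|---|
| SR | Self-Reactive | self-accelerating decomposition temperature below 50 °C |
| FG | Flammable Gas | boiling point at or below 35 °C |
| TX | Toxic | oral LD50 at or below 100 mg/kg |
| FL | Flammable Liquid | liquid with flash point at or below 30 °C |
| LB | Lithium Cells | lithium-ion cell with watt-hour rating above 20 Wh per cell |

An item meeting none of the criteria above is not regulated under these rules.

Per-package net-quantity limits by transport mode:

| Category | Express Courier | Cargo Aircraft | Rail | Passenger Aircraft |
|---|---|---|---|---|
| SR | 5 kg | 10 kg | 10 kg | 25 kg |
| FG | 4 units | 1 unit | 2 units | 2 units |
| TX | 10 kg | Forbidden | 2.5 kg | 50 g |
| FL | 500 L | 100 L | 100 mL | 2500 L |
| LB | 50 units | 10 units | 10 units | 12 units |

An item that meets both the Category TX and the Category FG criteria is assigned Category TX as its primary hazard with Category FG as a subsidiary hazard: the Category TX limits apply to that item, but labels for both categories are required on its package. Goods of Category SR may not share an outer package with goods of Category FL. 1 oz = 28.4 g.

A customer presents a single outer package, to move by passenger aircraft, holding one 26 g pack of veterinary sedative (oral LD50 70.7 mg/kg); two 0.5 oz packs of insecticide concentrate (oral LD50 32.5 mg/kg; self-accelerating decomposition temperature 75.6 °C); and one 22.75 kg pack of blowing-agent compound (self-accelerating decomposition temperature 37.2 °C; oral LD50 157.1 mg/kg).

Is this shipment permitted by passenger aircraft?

Veterinary sedative: oral LD50 70.7 mg/kg ≤ 100 mg/kg → Category TX (Toxic).
Oral LD50 32.5 mg/kg meets the Category TX criterion (Toxic), so the insecticide concentrate is Category TX.
The blowing-agent compound has self-accelerating decomposition temperature 37.2 °C, which is < 50 °C, so it is Category SR (Self-Reactive).
Total Category TX: 26 g + (two 0.5 oz packs = 28.4 g) = 54.4 g.
That exceeds the Category TX passenger aircraft limit of 50 g.
Category SR quantity: 22.75 kg.
That is within the Category SR passenger aircraft limit of 25 kg.
The segregation rule (Category SR with Category FL) does not apply to Category TX with Category SR.

No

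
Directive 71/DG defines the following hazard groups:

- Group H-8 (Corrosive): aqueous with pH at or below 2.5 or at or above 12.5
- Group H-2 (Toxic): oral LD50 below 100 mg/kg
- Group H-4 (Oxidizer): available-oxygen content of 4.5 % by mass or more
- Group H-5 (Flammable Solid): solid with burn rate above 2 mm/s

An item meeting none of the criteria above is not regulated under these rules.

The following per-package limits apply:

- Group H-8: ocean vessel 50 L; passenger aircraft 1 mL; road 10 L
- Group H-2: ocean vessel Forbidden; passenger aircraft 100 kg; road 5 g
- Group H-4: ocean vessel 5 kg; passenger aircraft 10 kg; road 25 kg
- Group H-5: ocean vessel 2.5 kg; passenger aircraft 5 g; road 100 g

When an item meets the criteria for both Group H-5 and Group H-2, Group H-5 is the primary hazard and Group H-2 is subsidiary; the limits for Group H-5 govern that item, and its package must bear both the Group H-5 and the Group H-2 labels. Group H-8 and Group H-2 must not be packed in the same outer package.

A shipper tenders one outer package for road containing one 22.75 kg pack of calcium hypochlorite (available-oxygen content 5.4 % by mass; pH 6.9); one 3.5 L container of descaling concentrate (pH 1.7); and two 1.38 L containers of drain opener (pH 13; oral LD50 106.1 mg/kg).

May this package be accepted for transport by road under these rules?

Yes

With available-oxygen content 5.4 % by mass (≥ 4.5 % by mass), the calcium hypochlorite falls in Group H-4.
Descaling concentrate: pH 1.7 ≤ 2.5 → Group H-8 (Corrosive).
pH 13 meets the Group H-8 criterion (Corrosive), so the drain opener is Group H-8.
Group H-8 net quantity: 3.5 L + (two 1.38 L containers = 2.76 L) = 6.26 L.
That is within the Group H-8 road limit of 10 L.
Group H-4 quantity: 22.75 kg.
That is within the Group H-4 road limit of 25 kg.
The segregation rule (Group H-8 with Group H-2) does not apply to Group H-8 with Group H-4.
Every hazard group is within its road limit and no segregation rule is violated.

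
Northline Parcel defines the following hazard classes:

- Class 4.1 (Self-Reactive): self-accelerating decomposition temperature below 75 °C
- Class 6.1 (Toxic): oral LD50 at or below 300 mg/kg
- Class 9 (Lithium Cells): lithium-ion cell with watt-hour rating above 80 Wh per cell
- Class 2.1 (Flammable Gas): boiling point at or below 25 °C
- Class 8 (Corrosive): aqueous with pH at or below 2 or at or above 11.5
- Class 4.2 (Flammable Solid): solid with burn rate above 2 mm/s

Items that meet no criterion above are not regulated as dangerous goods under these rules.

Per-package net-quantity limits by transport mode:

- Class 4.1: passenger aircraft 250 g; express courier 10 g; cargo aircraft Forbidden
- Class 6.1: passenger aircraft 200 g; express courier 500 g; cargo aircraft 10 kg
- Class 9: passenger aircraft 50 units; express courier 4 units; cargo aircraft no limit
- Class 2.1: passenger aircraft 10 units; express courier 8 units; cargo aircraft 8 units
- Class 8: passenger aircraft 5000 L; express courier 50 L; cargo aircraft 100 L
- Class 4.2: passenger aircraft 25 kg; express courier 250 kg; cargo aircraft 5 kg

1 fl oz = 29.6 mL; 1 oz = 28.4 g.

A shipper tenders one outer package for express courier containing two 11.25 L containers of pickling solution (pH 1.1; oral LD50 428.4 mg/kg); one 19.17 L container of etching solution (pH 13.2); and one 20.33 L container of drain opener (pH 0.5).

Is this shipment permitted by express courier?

With pH 1.1 (≤ 2), the pickling solution falls in Class 8.
Etching solution: pH 13.2 ≥ 11.5 → Class 8 (Corrosive).
pH 0.5 meets the Class 8 criterion (Corrosive), so the drain opener is Class 8.
Class 8 net quantity: (two 11.25 L containers = 22.5 L) + 19.17 L + 20.33 L = 62 L.
62 L > 50 L (express courier limit, Class 8) — over the limit.

No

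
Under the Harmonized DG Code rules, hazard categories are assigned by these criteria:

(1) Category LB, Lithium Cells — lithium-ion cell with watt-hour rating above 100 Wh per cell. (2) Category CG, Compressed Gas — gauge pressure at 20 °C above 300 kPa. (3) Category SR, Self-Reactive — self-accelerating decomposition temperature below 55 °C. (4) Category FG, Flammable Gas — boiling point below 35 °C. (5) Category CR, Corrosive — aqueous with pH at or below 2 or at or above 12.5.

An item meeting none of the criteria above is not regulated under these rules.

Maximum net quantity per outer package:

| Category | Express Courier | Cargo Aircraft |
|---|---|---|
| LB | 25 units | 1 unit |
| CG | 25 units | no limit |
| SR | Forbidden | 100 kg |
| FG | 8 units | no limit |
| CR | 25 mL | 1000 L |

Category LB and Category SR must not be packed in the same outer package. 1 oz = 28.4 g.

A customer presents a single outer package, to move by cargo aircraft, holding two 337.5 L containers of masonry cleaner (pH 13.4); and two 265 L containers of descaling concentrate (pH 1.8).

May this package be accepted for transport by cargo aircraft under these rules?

Masonry cleaner: pH 13.4 ≥ 12.5 → Category CR (Corrosive).
pH 1.8 meets the Category CR criterion (Corrosive), so the descaling concentrate is Category CR.
Total Category CR: (two 337.5 L containers = 675 L) + (two 265 L containers = 530 L) = 1205 L.
1205 L > 1000 L (cargo aircraft limit, Category CR) — over the limit.

No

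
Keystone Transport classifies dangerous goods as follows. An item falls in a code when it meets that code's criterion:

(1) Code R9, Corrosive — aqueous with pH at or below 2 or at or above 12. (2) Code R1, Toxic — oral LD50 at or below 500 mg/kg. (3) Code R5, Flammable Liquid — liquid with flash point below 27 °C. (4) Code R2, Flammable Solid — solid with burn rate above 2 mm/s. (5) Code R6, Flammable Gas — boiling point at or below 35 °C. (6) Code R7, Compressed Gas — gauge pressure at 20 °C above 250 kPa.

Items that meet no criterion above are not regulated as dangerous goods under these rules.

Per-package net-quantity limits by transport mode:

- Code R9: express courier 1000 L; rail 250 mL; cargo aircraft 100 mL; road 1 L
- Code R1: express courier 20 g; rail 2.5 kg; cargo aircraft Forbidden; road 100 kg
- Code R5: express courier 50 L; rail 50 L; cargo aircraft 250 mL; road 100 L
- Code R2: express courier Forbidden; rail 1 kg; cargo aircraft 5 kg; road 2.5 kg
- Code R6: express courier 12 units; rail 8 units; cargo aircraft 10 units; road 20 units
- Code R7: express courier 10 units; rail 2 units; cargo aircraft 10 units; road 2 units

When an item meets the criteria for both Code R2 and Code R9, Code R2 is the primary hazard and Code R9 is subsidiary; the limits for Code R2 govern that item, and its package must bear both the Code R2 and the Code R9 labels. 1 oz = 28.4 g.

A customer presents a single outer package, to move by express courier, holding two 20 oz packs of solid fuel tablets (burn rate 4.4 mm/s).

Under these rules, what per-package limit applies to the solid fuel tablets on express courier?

Solid fuel tablets: burn rate 4.4 mm/s > 2 mm/s → Code R2 (Flammable Solid).
The express courier limit for Code R2 is Forbidden.

Forbidden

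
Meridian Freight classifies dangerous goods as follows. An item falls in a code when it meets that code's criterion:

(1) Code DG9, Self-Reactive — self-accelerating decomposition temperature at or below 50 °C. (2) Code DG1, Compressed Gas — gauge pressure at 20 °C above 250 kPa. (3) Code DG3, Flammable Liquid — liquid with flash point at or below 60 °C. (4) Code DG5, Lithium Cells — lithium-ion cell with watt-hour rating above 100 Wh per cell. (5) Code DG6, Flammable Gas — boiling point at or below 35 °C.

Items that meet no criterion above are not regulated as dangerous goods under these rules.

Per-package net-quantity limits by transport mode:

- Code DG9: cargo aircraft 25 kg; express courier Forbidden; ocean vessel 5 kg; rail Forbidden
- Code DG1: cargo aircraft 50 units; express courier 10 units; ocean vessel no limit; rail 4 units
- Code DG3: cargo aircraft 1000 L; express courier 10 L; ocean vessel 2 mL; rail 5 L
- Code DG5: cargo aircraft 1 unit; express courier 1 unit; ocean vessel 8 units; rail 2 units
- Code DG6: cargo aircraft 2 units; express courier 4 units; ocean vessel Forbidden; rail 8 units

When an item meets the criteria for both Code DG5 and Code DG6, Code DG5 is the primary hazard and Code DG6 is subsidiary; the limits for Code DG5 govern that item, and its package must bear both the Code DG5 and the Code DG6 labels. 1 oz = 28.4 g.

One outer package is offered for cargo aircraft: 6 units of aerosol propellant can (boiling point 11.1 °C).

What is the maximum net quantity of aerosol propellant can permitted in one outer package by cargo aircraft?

Boiling point 11.1 °C meets the Code DG6 criterion (Flammable Gas), so the aerosol propellant can is Code DG6.
The cargo aircraft limit for Code DG6 is 2 units.

2 units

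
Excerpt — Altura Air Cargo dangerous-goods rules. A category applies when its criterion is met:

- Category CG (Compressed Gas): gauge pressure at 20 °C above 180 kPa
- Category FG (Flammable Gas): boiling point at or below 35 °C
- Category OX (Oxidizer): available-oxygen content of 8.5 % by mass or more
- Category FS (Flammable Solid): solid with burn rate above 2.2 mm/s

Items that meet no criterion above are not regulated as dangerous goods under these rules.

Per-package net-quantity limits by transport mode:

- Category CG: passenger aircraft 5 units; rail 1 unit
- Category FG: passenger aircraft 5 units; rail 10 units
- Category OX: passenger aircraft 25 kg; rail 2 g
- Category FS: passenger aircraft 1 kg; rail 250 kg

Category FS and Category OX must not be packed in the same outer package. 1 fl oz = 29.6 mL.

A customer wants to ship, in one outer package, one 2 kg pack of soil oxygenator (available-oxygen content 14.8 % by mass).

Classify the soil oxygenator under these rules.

Category OX

Available-oxygen content 14.8 % by mass meets the Category OX criterion (Oxidizer), so the soil oxygenator is Category OX.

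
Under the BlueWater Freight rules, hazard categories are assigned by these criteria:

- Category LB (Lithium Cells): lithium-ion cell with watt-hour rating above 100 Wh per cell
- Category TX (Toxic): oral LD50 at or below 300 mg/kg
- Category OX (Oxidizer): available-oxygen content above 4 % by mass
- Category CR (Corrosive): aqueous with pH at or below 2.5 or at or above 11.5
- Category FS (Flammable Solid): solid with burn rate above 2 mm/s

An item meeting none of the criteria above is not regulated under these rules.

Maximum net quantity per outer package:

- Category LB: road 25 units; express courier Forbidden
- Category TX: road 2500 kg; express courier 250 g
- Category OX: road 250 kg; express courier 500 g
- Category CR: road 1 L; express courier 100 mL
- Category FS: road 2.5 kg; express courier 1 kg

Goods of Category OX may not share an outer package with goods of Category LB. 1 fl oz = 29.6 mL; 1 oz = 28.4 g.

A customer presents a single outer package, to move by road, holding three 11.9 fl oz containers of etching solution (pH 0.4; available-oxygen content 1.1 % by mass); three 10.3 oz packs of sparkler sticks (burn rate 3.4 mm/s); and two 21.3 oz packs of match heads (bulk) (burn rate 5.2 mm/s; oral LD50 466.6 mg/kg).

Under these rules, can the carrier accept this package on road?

No

The etching solution has pH 0.4, which is ≤ 2.5, so it is Category CR (Corrosive).
Sparkler sticks: burn rate 3.4 mm/s > 2 mm/s → Category FS (Flammable Solid).
Burn rate 5.2 mm/s meets the Category FS criterion (Flammable Solid), so the match heads (bulk) are Category FS.
Category FS net quantity: (three 10.3 oz packs = 877.56 g) + (two 21.3 oz packs = 1209.84 g) = 2087.4 g.
That is within the Category FS road limit of 2.5 kg.
Category CR quantity: three 11.9 fl oz containers = 1056.72 mL.
1056.72 mL > 1 L (road limit, Category CR) — over the limit.
The segregation rule (Category OX with Category LB) does not apply to Category FS with Category CR.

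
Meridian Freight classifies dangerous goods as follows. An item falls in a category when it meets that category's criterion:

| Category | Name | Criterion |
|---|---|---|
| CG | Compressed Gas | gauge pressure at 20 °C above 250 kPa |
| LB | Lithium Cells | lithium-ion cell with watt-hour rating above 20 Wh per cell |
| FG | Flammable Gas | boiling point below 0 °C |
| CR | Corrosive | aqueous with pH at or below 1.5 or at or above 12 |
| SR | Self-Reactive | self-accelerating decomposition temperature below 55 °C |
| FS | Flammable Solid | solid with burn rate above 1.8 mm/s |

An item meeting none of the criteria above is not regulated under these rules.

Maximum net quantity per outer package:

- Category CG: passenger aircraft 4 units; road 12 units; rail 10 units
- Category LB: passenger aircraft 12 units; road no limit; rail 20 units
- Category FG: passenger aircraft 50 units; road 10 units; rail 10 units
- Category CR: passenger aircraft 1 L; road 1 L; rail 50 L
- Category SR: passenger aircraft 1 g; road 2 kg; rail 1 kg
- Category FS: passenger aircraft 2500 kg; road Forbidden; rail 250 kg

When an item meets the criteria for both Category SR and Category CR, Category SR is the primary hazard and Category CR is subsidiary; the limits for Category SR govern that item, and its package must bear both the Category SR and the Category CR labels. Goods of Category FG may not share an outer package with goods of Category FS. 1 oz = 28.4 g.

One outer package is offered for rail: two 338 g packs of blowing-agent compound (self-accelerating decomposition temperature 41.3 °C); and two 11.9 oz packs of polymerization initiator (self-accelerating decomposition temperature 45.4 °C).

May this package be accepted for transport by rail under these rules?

The blowing-agent compound has self-accelerating decomposition temperature 41.3 °C, which is < 55 °C, so it is Category SR (Self-Reactive).
Self-accelerating decomposition temperature 45.4 °C meets the Category SR criterion (Self-Reactive), so the polymerization initiator is Category SR.
Category SR net quantity: (two 338 g packs = 676 g) + (two 11.9 oz packs = 675.92 g) = 1351.92 g.
1351.92 g > 1 kg (rail limit, Category SR) — over the limit.

No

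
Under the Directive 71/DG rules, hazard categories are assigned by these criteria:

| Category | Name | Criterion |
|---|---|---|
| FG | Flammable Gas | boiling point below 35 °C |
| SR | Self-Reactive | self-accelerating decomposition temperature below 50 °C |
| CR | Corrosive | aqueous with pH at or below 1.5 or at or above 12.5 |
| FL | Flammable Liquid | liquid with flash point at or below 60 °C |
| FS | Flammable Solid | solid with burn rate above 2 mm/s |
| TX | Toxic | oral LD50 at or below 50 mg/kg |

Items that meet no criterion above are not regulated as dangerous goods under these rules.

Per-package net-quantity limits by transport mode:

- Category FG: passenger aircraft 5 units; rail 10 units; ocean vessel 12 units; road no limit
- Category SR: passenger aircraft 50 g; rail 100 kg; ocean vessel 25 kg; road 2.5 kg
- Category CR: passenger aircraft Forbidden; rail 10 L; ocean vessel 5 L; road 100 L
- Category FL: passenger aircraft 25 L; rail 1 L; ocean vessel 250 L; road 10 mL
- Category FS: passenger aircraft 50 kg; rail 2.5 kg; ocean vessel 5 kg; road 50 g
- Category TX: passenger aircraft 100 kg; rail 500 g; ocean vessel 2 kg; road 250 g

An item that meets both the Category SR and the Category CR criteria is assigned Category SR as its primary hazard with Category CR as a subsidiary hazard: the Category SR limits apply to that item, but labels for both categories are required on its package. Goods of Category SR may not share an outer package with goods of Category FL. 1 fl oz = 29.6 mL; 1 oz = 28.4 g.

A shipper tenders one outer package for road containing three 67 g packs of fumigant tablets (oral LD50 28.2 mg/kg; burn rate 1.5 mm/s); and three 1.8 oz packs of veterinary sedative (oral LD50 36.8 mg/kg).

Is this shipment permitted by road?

No

Fumigant tablets: oral LD50 28.2 mg/kg ≤ 50 mg/kg → Category TX (Toxic).
Veterinary sedative: oral LD50 36.8 mg/kg ≤ 50 mg/kg → Category TX (Toxic).
Total Category TX: (three 67 g packs = 201 g) + (three 1.8 oz packs = 153.36 g) = 354.36 g.
That exceeds the Category TX road limit of 250 g.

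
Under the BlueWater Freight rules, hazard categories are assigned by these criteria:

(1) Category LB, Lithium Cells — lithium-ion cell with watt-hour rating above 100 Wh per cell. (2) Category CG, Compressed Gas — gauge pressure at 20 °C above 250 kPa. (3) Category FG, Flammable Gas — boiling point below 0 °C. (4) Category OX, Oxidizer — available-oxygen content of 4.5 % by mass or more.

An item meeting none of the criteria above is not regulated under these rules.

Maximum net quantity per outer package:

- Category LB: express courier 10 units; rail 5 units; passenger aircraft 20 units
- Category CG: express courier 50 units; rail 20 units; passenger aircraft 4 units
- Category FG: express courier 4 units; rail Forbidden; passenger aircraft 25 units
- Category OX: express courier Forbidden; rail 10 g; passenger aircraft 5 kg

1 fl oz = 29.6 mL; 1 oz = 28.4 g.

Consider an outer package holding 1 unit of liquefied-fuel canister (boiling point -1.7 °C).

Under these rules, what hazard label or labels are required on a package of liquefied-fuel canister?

Category FG

Boiling point -1.7 °C meets the Category FG criterion (Flammable Gas), so the liquefied-fuel canister is Category FG.
Only the Category FG label is required.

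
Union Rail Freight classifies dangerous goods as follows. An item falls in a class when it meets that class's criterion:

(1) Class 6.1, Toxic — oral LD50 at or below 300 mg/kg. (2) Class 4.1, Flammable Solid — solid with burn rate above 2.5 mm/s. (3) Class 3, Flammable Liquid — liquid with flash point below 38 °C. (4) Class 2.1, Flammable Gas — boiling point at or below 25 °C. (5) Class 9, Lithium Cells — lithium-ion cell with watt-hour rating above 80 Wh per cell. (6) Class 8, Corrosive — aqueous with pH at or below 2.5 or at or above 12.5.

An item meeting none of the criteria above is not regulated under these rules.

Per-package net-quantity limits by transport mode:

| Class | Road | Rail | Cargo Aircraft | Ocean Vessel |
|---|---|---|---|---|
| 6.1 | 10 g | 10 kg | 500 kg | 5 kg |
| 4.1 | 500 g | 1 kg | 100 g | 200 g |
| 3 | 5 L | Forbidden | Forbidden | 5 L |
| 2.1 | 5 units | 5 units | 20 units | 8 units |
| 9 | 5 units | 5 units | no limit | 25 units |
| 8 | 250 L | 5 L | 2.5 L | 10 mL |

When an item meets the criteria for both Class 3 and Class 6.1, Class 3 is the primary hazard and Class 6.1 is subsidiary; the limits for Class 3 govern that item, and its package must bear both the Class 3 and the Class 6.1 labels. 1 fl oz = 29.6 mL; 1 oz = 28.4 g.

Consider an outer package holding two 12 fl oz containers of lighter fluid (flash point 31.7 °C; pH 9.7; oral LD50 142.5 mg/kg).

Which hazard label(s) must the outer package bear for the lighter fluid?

Class 3 and 6.1

The lighter fluid has flash point 31.7 °C, which is < 38 °C, so it is Class 3 (Flammable Liquid).
Oral LD50 142.5 mg/kg meets the Class 6.1 criterion (Toxic), so the lighter fluid is Class 6.1.
By the precedence rule Class 3 is primary and Class 6.1 is subsidiary, and that rule requires both labels on the package.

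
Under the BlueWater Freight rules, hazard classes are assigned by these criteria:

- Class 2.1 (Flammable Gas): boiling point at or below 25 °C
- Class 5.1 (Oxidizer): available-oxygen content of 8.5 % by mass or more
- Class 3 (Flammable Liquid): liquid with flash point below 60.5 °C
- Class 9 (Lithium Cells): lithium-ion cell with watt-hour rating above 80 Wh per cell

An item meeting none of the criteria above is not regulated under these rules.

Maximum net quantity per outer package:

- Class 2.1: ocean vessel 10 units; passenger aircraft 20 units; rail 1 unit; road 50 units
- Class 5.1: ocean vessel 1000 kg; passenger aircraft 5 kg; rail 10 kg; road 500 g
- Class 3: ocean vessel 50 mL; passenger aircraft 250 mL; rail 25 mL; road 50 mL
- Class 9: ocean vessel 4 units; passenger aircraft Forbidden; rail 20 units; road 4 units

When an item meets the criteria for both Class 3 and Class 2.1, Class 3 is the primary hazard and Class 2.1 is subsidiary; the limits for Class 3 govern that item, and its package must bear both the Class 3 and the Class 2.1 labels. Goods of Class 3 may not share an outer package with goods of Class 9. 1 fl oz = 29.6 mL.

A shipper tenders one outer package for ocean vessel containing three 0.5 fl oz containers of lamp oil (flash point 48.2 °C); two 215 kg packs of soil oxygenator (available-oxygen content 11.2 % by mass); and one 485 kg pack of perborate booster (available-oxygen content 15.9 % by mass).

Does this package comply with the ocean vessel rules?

Flash point 48.2 °C meets the Class 3 criterion (Flammable Liquid), so the lamp oil is Class 3.
The soil oxygenator has available-oxygen content 11.2 % by mass, which is ≥ 8.5 % by mass, so it is Class 5.1 (Oxidizer).
With available-oxygen content 15.9 % by mass (≥ 8.5 % by mass), the perborate booster falls in Class 5.1.
Class 3 quantity: three 0.5 fl oz containers = 44.4 mL.
That is within the Class 3 ocean vessel limit of 50 mL.
Total Class 5.1: (two 215 kg packs = 430 kg) + 485 kg = 915 kg.
915 kg ≤ 1000 kg (ocean vessel limit, Class 5.1) — within limit.
The segregation rule (Class 3 with Class 9) does not apply to Class 3 with Class 5.1.
Every hazard class is within its ocean vessel limit and no segregation rule is violated.

Yes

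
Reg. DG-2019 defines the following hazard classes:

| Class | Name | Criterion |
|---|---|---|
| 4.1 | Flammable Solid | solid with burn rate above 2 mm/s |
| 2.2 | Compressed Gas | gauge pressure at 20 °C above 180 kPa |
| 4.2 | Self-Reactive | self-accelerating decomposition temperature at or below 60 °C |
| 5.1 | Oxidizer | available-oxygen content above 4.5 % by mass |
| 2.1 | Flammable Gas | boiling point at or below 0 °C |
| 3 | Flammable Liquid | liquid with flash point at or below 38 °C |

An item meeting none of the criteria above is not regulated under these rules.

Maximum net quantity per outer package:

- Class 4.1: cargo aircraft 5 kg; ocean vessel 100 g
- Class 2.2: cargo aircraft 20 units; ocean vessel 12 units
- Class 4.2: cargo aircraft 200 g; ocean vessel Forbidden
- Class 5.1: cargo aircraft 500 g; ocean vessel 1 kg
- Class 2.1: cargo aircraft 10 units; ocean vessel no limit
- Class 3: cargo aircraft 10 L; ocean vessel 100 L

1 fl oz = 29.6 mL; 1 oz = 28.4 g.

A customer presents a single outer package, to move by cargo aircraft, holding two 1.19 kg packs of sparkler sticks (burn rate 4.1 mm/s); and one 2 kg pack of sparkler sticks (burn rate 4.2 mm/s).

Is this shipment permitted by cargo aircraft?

Sparkler sticks: burn rate 4.1 mm/s > 2 mm/s → Class 4.1 (Flammable Solid).
Sparkler sticks: burn rate 4.2 mm/s > 2 mm/s → Class 4.1 (Flammable Solid).
Total Class 4.1: (two 1.19 kg packs = 2.38 kg) + 2 kg = 4.38 kg.
That is within the Class 4.1 cargo aircraft limit of 5 kg.

Yes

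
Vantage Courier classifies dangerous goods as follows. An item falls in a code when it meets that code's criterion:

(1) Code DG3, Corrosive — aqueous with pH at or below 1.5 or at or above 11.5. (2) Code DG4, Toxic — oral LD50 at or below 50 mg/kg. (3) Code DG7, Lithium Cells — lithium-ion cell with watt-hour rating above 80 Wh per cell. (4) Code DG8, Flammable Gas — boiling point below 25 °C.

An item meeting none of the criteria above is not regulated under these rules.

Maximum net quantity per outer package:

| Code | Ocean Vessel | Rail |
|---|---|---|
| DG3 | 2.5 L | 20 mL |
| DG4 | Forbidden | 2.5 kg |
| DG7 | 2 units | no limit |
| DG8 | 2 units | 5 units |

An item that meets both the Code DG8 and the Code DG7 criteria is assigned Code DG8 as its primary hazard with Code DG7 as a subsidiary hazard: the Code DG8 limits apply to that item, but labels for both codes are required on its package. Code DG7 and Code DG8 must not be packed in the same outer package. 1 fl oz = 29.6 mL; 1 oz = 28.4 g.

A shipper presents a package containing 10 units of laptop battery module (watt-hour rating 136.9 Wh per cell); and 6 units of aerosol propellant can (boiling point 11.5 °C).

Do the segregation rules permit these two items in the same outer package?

Laptop battery module: watt-hour rating 136.9 Wh per cell > 80 Wh per cell → Code DG7 (Lithium Cells).
Aerosol propellant can: boiling point 11.5 °C < 25 °C → Code DG8 (Flammable Gas).
Code DG7 and Code DG8 may not share an outer package.

No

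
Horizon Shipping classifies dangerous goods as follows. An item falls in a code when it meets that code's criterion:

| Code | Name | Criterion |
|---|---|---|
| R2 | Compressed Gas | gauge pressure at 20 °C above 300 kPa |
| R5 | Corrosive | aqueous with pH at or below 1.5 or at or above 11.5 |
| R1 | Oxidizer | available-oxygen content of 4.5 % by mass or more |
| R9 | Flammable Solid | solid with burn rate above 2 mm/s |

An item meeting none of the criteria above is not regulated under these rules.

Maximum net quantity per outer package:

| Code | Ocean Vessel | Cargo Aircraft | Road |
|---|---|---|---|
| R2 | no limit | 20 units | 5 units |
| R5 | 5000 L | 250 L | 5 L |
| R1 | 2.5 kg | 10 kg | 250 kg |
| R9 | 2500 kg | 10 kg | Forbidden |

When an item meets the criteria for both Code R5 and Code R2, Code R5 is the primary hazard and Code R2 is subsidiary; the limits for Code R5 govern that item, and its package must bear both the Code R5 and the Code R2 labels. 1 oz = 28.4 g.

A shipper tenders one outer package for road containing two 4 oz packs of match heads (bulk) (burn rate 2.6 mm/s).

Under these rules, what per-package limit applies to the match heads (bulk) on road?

Burn rate 2.6 mm/s meets the Code R9 criterion (Flammable Solid), so the match heads (bulk) are Code R9.
The road limit for Code R9 is Forbidden.

Forbidden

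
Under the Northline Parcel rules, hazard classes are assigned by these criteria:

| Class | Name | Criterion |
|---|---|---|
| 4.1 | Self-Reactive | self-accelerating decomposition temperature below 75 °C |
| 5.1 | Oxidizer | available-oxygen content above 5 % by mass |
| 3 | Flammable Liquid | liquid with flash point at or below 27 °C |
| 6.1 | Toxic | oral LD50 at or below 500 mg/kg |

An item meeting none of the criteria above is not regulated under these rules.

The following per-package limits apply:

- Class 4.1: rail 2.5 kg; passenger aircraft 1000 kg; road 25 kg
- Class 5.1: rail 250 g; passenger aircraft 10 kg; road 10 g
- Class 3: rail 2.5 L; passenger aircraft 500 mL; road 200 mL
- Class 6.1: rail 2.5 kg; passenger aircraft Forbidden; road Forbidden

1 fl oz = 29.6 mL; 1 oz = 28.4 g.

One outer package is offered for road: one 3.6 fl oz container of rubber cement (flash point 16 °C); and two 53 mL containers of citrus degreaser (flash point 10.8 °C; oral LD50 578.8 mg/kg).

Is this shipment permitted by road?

No

Flash point 16 °C meets the Class 3 criterion (Flammable Liquid), so the rubber cement is Class 3.
Citrus degreaser: flash point 10.8 °C ≤ 27 °C → Class 3 (Flammable Liquid).
Total Class 3: (one 3.6 fl oz container = 106.56 mL) + (two 53 mL containers = 106 mL) = 212.56 mL.
212.56 mL exceeds the road limit of 200 mL for Class 3.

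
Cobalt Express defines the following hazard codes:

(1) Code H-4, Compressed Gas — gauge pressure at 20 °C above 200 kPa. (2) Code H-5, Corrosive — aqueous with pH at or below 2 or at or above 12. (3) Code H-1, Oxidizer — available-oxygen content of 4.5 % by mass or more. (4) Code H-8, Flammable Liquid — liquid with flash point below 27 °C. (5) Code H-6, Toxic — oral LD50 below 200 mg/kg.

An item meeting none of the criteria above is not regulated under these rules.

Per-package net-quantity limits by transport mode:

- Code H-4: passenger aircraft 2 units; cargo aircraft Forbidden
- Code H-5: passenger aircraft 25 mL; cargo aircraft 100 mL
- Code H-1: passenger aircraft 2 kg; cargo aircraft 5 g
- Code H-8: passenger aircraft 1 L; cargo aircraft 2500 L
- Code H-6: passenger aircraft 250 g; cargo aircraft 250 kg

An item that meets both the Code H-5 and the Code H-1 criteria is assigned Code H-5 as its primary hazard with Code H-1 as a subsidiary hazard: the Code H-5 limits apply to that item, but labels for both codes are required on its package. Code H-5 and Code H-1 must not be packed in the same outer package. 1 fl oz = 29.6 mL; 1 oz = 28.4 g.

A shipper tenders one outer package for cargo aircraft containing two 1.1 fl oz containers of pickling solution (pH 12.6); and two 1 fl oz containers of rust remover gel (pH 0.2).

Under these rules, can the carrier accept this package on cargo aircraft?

Pickling solution: pH 12.6 ≥ 12 → Code H-5 (Corrosive).
With pH 0.2 (≤ 2), the rust remover gel falls in Code H-5.
Code H-5 net quantity: (two 1.1 fl oz containers = 65.12 mL) + (two 1 fl oz containers = 59.2 mL) = 124.32 mL.
124.32 mL > 100 mL (cargo aircraft limit, Code H-5) — over the limit.

No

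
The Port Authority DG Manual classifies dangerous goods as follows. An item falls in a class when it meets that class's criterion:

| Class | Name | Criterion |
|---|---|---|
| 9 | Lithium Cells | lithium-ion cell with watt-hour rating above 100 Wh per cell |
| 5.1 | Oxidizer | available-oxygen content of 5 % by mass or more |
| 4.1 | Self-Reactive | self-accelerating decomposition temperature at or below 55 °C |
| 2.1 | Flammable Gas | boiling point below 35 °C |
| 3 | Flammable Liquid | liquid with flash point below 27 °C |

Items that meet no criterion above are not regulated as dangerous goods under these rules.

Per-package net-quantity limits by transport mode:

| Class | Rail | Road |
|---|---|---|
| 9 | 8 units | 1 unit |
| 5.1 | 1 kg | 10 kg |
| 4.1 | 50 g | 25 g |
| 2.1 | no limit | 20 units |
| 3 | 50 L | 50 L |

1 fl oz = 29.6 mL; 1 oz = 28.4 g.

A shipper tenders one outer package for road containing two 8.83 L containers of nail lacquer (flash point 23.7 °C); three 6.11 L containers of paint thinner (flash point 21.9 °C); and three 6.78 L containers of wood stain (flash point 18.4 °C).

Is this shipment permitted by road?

Flash point 23.7 °C meets the Class 3 criterion (Flammable Liquid), so the nail lacquer is Class 3.
The paint thinner has flash point 21.9 °C, which is < 27 °C, so it is Class 3 (Flammable Liquid).
Flash point 18.4 °C meets the Class 3 criterion (Flammable Liquid), so the wood stain is Class 3.
Class 3 net quantity: (two 8.83 L containers = 17.66 L) + (three 6.11 L containers = 18.33 L) + (three 6.78 L containers = 20.34 L) = 56.33 L.
56.33 L exceeds the road limit of 50 L for Class 3.

No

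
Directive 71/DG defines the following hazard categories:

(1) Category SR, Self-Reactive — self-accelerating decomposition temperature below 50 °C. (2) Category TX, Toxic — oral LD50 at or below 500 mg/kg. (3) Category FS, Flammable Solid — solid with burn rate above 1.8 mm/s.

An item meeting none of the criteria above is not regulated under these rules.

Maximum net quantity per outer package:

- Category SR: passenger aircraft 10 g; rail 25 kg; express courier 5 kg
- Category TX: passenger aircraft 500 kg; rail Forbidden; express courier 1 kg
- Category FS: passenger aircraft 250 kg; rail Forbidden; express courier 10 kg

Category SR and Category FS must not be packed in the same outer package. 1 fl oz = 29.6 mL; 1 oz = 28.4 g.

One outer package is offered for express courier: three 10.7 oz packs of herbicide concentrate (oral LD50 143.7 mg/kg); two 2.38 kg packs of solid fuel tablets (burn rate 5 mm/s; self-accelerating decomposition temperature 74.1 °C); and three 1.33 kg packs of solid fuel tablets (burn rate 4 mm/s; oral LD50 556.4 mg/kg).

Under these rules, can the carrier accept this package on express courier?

With oral LD50 143.7 mg/kg (≤ 500 mg/kg), the herbicide concentrate falls in Category TX.
The solid fuel tablets have burn rate 5 mm/s, which is > 1.8 mm/s, so they are Category FS (Flammable Solid).
Solid fuel tablets: burn rate 4 mm/s > 1.8 mm/s → Category FS (Flammable Solid).
Category FS net quantity: (two 2.38 kg packs = 4.76 kg) + (three 1.33 kg packs = 3.99 kg) = 8.75 kg.
8.75 kg is within the express courier limit of 10 kg for Category FS.
Category TX quantity: three 10.7 oz packs = 911.64 g.
911.64 g ≤ 1 kg (express courier limit, Category TX) — within limit.
The segregation rule (Category SR with Category FS) does not apply to Category FS with Category TX.
Every hazard category is within its express courier limit and no segregation rule is violated.

Yes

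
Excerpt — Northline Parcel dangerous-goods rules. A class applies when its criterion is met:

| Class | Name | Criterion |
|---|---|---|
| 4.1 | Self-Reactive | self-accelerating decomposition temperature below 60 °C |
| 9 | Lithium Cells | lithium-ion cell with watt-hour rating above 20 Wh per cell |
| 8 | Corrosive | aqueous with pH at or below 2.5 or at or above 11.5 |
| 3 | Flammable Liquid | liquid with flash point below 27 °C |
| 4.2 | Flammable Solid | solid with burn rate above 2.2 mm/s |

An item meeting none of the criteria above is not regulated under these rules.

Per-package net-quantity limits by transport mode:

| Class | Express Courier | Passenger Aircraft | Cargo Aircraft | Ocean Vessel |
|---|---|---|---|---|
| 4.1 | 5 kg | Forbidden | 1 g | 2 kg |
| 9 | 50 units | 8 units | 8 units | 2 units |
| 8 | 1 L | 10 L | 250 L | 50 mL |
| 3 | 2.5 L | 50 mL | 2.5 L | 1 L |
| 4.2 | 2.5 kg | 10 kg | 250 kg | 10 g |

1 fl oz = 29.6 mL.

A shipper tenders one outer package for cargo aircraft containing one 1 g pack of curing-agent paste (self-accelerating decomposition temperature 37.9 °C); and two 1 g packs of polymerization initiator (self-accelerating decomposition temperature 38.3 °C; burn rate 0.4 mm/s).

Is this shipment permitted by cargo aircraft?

No

With self-accelerating decomposition temperature 37.9 °C (< 60 °C), the curing-agent paste falls in Class 4.1.
Polymerization initiator: self-accelerating decomposition temperature 38.3 °C < 60 °C → Class 4.1 (Self-Reactive).
Total Class 4.1: 1 g + (two 1 g packs = 2 g) = 3 g.
That exceeds the Class 4.1 cargo aircraft limit of 1 g.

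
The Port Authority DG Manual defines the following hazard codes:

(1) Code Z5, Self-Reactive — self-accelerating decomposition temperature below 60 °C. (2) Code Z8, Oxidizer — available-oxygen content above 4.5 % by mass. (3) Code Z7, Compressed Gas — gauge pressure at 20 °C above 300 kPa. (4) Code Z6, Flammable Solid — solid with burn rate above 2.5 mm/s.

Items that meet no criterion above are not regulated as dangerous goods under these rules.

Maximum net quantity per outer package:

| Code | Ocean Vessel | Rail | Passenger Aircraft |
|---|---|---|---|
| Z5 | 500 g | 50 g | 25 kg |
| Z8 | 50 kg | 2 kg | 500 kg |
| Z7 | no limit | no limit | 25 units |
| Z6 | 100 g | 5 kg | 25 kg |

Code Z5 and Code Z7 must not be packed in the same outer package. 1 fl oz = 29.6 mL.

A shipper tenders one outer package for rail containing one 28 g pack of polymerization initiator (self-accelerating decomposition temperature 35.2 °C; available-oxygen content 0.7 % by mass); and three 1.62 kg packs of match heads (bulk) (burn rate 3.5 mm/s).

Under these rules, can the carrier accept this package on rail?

Yes

With self-accelerating decomposition temperature 35.2 °C (< 60 °C), the polymerization initiator falls in Code Z5.
Match heads (bulk): burn rate 3.5 mm/s > 2.5 mm/s → Code Z6 (Flammable Solid).
Code Z5 quantity: 28 g.
That is within the Code Z5 rail limit of 50 g.
Code Z6 quantity: three 1.62 kg packs = 4.86 kg.
4.86 kg ≤ 5 kg (rail limit, Code Z6) — within limit.
The segregation rule (Code Z5 with Code Z7) does not apply to Code Z5 with Code Z6.
Every hazard code is within its rail limit and no segregation rule is violated.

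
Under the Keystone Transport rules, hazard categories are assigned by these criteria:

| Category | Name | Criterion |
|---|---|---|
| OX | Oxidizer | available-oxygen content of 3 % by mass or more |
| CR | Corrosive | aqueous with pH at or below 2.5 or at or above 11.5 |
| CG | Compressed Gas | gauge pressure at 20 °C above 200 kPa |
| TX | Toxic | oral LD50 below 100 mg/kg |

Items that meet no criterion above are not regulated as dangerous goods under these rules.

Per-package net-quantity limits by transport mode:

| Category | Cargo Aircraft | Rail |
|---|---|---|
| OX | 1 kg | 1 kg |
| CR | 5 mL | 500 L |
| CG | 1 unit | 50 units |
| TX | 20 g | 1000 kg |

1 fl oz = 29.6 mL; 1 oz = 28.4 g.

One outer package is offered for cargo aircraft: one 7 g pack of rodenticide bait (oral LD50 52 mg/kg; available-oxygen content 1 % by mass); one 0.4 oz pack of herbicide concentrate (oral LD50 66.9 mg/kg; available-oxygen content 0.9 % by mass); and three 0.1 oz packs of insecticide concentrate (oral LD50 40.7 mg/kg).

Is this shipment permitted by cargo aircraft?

Rodenticide bait: oral LD50 52 mg/kg < 100 mg/kg → Category TX (Toxic).
Oral LD50 66.9 mg/kg meets the Category TX criterion (Toxic), so the herbicide concentrate is Category TX.
Oral LD50 40.7 mg/kg meets the Category TX criterion (Toxic), so the insecticide concentrate is Category TX.
Category TX net quantity: 7 g + (one 0.4 oz pack = 11.36 g) + (three 0.1 oz packs = 8.52 g) = 26.88 g.
26.88 g > 20 g (cargo aircraft limit, Category TX) — over the limit.

No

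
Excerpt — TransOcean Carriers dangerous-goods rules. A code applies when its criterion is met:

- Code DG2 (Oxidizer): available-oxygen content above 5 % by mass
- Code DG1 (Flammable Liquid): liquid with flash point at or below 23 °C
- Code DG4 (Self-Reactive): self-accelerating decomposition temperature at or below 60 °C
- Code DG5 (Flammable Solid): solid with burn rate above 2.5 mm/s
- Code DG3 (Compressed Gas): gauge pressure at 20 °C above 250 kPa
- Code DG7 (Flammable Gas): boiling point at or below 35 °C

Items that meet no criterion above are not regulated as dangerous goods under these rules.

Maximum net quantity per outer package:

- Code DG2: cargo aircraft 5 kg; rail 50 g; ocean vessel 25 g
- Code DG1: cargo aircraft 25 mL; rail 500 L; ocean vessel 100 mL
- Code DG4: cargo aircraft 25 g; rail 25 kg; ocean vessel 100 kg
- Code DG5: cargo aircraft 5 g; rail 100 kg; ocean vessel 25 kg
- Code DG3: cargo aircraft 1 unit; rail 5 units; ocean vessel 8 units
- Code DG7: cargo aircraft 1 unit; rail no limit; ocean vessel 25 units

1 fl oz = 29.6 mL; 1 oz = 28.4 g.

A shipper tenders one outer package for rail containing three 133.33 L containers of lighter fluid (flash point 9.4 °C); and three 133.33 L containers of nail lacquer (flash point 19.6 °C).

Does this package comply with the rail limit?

No

Lighter fluid: flash point 9.4 °C ≤ 23 °C → Code DG1 (Flammable Liquid).
With flash point 19.6 °C (≤ 23 °C), the nail lacquer falls in Code DG1.
Code DG1 net quantity: (three 133.33 L containers = 399.99 L) + (three 133.33 L containers = 399.99 L) = 799.98 L.
799.98 L exceeds the rail limit of 500 L for Code DG1.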